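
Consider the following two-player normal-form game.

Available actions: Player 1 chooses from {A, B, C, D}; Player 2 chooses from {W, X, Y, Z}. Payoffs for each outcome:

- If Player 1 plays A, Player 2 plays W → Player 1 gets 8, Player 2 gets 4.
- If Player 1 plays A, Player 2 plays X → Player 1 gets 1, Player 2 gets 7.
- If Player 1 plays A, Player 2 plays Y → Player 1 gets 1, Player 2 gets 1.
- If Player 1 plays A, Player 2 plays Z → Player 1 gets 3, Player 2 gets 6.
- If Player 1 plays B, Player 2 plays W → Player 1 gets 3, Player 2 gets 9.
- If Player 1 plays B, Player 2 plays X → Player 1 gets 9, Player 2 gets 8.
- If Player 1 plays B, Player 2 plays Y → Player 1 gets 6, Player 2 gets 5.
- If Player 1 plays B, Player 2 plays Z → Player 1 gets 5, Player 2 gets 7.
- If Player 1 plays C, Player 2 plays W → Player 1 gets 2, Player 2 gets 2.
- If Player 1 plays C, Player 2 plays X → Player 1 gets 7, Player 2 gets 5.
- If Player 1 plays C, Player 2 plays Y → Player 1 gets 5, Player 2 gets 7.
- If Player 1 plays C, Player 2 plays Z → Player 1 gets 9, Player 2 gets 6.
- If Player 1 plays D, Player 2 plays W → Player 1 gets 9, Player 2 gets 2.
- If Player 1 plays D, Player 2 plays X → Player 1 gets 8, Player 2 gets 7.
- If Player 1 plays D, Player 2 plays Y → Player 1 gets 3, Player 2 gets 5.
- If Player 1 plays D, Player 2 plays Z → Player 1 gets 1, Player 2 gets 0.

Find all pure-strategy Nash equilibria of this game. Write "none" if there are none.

Player 1 against W: payoffs 8, 3, 2, 9 → best response D.
Player 1 against X: payoffs 1, 9, 7, 8 → best response B.
Player 1 against Y: payoffs 1, 6, 5, 3 → best response B.
Player 1 against Z: payoffs 3, 5, 9, 1 → best response C.
Player 2 against A: payoffs 4, 7, 1, 6 → best response X.
Player 2 against B: payoffs 9, 8, 5, 7 → best response W.
Player 2 against C: payoffs 2, 5, 7, 6 → best response Y.
Player 2 against D: payoffs 2, 7, 5, 0 → best response X.
No profile is a mutual best response for all players.

none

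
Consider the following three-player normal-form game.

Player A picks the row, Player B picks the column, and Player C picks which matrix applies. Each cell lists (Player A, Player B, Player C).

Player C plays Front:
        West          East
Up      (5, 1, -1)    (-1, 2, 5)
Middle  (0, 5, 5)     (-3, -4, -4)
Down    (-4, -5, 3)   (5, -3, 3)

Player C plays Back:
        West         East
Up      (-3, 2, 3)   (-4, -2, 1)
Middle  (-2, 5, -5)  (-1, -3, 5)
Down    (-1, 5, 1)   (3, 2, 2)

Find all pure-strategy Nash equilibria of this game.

(Up, West, Front): Player B can switch to East (1 → 2). Not NE.
(Up, West, Back): Player A can switch to Middle (-3 → -2). Not NE.
(Up, East, Front): Player A can switch to Down (-1 → 5). Not NE.
(Up, East, Back): Player A can switch to Middle (-4 → -1). Not NE.
(Middle, West, Front): Player A can switch to Up (0 → 5). Not NE.
(Middle, West, Back): Player A can switch to Down (-2 → -1). Not NE.
(Middle, East, Front): Player A can switch to Up (-3 → -1). Not NE.
(Middle, East, Back): Player A can switch to Down (-1 → 3). Not NE.
(Down, West, Front): Player A can switch to Up (-4 → 5). Not NE.
(Down, West, Back): Player C can switch to Front (1 → 3). Not NE.
(Down, East, Front): Player A gets 5, best alternative -1; Player B gets -3, best alternative -5; Player C gets 3, best alternative 2. No profitable deviation — NE.
(The remaining 1 profile has a profitable deviation by the same check.)

The unique pure-strategy Nash equilibrium is (Down, East, Front).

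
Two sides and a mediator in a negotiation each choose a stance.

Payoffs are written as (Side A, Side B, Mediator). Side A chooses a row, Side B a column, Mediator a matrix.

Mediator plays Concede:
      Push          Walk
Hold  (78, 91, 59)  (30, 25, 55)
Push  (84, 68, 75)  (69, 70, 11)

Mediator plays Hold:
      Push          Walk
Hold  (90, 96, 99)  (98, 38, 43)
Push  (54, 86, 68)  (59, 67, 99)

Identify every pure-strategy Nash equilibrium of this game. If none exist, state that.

Mark each player's best response to every combination of opponents' strategies; a profile where every player is best-responding is a pure Nash equilibrium.
Side A against (Push, Concede): payoffs 78, 84 → best response Push.
Side A against (Push, Hold): payoffs 90, 54 → best response Hold.
Side A against (Walk, Concede): payoffs 30, 69 → best response Push.
Side A against (Walk, Hold): payoffs 98, 59 → best response Hold.
Side B against (Hold, Concede): payoffs 91, 25 → best response Push.
Side B against (Hold, Hold): payoffs 96, 38 → best response Push.
Side B against (Push, Concede): payoffs 68, 70 → best response Walk.
Side B against (Push, Hold): payoffs 86, 67 → best response Push.
Mediator against (Hold, Push): payoffs 59, 99 → best response Hold.
Mediator against (Hold, Walk): payoffs 55, 43 → best response Concede.
Mediator against (Push, Push): payoffs 75, 68 → best response Concede.
Mediator against (Push, Walk): payoffs 11, 99 → best response Hold.
Mutual best responses: (Hold, Push, Hold).

(Hold, Push, Hold)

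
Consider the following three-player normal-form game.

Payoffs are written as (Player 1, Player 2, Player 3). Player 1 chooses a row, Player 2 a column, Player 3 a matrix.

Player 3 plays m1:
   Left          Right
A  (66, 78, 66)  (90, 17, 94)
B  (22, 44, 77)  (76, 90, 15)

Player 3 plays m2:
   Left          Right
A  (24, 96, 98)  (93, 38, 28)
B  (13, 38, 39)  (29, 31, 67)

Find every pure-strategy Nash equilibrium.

(A, Left, m1): Player 3 can switch to m2 (66 → 98). Not NE.
(A, Left, m2): Player 1 gets 24, best alternative 13; Player 2 gets 96, best alternative 38; Player 3 gets 98, best alternative 66. No profitable deviation — NE.
(A, Right, m1): Player 2 can switch to Left (17 → 78). Not NE.
(A, Right, m2): Player 2 can switch to Left (38 → 96). Not NE.
(B, Left, m1): Player 1 can switch to A (22 → 66). Not NE.
(B, Left, m2): Player 1 can switch to A (13 → 24). Not NE.
(B, Right, m1): Player 1 can switch to A (76 → 90). Not NE.
(B, Right, m2): Player 1 can switch to A (29 → 93). Not NE.

The unique pure-strategy Nash equilibrium is (A, Left, m2).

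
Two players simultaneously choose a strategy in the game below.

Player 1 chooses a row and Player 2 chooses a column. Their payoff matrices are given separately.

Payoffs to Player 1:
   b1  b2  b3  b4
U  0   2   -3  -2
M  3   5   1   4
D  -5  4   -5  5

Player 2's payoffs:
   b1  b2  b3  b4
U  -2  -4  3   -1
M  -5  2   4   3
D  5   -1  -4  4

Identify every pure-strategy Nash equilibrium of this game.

(M, b3)

Player 1 against b1: payoffs 0, 3, -5 → best response M.
Player 1 against b2: payoffs 2, 5, 4 → best response M.
Player 1 against b3: payoffs -3, 1, -5 → best response M.
Player 1 against b4: payoffs -2, 4, 5 → best response D.
Player 2 against U: payoffs -2, -4, 3, -1 → best response b3.
Player 2 against M: payoffs -5, 2, 4, 3 → best response b3.
Player 2 against D: payoffs 5, -1, -4, 4 → best response b1.
Mutual best responses: (M, b3).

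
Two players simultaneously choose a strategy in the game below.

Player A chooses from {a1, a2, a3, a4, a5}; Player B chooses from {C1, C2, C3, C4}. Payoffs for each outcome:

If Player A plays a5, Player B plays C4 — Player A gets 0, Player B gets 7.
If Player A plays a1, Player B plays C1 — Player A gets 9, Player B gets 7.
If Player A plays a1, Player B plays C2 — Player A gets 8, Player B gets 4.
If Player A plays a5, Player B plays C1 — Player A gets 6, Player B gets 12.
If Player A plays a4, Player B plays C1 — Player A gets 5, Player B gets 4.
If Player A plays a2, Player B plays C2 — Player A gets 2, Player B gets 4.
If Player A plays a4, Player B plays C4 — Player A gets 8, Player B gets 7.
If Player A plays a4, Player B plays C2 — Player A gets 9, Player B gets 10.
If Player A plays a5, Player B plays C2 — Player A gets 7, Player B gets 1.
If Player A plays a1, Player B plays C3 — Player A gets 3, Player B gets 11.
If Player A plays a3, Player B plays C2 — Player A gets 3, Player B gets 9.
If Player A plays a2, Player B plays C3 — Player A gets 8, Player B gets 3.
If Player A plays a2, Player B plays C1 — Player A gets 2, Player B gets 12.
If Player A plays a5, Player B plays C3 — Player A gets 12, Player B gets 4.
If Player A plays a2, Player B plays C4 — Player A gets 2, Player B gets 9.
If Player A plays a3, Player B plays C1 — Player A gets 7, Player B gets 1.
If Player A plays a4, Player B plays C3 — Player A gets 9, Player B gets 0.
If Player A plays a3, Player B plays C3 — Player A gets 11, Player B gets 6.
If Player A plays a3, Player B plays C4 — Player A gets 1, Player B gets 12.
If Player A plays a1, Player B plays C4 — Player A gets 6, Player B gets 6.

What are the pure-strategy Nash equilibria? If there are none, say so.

The unique pure-strategy Nash equilibrium is (a4, C2).

Player A against C1: payoffs 9, 2, 7, 5, 6 → best response a1.
Player A against C2: payoffs 8, 2, 3, 9, 7 → best response a4.
Player A against C3: payoffs 3, 8, 11, 9, 12 → best response a5.
Player A against C4: payoffs 6, 2, 1, 8, 0 → best response a4.
Player B against a1: payoffs 7, 4, 11, 6 → best response C3.
Player B against a2: payoffs 12, 4, 3, 9 → best response C1.
Player B against a3: payoffs 1, 9, 6, 12 → best response C4.
Player B against a4: payoffs 4, 10, 0, 7 → best response C2.
Player B against a5: payoffs 12, 1, 4, 7 → best response C1.
Mutual best responses: (a4, C2).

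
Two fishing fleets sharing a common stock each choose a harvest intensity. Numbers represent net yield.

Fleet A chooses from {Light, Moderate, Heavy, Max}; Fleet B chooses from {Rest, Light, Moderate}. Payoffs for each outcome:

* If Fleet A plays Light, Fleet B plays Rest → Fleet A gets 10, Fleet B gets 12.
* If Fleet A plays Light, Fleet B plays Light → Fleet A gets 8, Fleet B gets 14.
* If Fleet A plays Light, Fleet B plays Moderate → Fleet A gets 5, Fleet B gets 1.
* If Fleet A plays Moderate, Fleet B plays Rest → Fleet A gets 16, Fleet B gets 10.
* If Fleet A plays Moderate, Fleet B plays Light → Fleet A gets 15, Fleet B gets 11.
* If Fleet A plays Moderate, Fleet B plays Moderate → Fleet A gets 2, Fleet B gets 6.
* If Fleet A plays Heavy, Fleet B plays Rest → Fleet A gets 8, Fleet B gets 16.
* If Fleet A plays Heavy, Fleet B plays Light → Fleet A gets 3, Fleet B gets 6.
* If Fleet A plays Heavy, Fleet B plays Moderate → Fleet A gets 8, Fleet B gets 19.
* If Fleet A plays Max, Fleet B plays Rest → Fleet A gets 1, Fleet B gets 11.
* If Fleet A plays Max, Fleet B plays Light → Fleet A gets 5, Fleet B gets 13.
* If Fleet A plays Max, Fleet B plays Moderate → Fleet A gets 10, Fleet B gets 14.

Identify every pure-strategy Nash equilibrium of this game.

The pure Nash equilibria are (Moderate, Light), (Max, Moderate).

Fleet A against Rest: payoffs 10, 16, 8, 1 → best response Moderate.
Fleet A against Light: payoffs 8, 15, 3, 5 → best response Moderate.
Fleet A against Moderate: payoffs 5, 2, 8, 10 → best response Max.
Fleet B against Light: payoffs 12, 14, 1 → best response Light.
Fleet B against Moderate: payoffs 10, 11, 6 → best response Light.
Fleet B against Heavy: payoffs 16, 6, 19 → best response Moderate.
Fleet B against Max: payoffs 11, 13, 14 → best response Moderate.
Mutual best responses: (Moderate, Light); (Max, Moderate).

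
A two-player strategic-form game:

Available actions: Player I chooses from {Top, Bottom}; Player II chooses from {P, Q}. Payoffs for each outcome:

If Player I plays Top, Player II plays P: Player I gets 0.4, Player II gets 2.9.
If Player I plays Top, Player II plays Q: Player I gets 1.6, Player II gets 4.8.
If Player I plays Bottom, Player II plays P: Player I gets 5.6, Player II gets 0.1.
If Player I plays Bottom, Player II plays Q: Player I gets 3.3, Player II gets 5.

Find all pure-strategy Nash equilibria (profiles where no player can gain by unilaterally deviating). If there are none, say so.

Check each profile: it is a Nash equilibrium iff no player can strictly gain by switching unilaterally.
(Top, P): Player I can switch to Bottom (0.4 → 5.6). Not NE.
(Top, Q): Player I can switch to Bottom (1.6 → 3.3). Not NE.
(Bottom, P): Player II can switch to Q (0.1 → 5). Not NE.
(Bottom, Q): Player I gets 3.3, best alternative 1.6; Player II gets 5, best alternative 0.1. No profitable deviation — NE.

The unique pure-strategy Nash equilibrium is (Bottom, Q).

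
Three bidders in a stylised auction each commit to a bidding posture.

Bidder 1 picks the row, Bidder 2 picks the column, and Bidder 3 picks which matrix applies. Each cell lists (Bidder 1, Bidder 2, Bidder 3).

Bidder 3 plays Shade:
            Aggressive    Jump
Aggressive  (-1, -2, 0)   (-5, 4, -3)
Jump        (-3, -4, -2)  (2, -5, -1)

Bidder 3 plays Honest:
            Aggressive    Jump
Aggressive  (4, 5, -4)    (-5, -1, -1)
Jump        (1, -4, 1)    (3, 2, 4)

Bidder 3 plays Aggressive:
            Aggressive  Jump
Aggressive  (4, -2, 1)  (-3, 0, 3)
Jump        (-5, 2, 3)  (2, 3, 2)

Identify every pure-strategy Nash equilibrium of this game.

(Jump, Jump, Honest)

Mark each player's best response to every combination of opponents' strategies; a profile where every player is best-responding is a pure Nash equilibrium.
Bidder 1 against (Aggressive, Shade): payoffs -1, -3 → best response Aggressive.
Bidder 1 against (Aggressive, Honest): payoffs 4, 1 → best response Aggressive.
Bidder 1 against (Aggressive, Aggressive): payoffs 4, -5 → best response Aggressive.
Bidder 1 against (Jump, Shade): payoffs -5, 2 → best response Jump.
Bidder 1 against (Jump, Honest): payoffs -5, 3 → best response Jump.
Bidder 1 against (Jump, Aggressive): payoffs -3, 2 → best response Jump.
Bidder 2 against (Aggressive, Shade): payoffs -2, 4 → best response Jump.
Bidder 2 against (Aggressive, Honest): payoffs 5, -1 → best response Aggressive.
Bidder 2 against (Aggressive, Aggressive): payoffs -2, 0 → best response Jump.
Bidder 2 against (Jump, Shade): payoffs -4, -5 → best response Aggressive.
Bidder 2 against (Jump, Honest): payoffs -4, 2 → best response Jump.
Bidder 2 against (Jump, Aggressive): payoffs 2, 3 → best response Jump.
Bidder 3 against (Aggressive, Aggressive): payoffs 0, -4, 1 → best response Aggressive.
Bidder 3 against (Aggressive, Jump): payoffs -3, -1, 3 → best response Aggressive.
Bidder 3 against (Jump, Aggressive): payoffs -2, 1, 3 → best response Aggressive.
Bidder 3 against (Jump, Jump): payoffs -1, 4, 2 → best response Honest.
Mutual best responses: (Jump, Jump, Honest).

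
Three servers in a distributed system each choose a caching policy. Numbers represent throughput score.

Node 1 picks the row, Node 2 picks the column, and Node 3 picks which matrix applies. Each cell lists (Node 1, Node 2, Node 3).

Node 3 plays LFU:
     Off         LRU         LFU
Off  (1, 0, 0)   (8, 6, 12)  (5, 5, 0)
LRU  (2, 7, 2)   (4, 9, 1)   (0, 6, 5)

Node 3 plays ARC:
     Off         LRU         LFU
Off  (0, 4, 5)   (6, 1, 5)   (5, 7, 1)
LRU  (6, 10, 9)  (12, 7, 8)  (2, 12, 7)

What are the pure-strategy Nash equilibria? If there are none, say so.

The pure Nash equilibria are (Off, LRU, LFU); (Off, LFU, ARC).

Node 1 against (Off, LFU): payoffs 1, 2 → best response LRU.
Node 1 against (Off, ARC): payoffs 0, 6 → best response LRU.
Node 1 against (LRU, LFU): payoffs 8, 4 → best response Off.
Node 1 against (LRU, ARC): payoffs 6, 12 → best response LRU.
Node 1 against (LFU, LFU): payoffs 5, 0 → best response Off.
Node 1 against (LFU, ARC): payoffs 5, 2 → best response Off.
Node 2 against (Off, LFU): payoffs 0, 6, 5 → best response LRU.
Node 2 against (Off, ARC): payoffs 4, 1, 7 → best response LFU.
Node 2 against (LRU, LFU): payoffs 7, 9, 6 → best response LRU.
Node 2 against (LRU, ARC): payoffs 10, 7, 12 → best response LFU.
Node 3 against (Off, Off): payoffs 0, 5 → best response ARC.
Node 3 against (Off, LRU): payoffs 12, 5 → best response LFU.
Node 3 against (Off, LFU): payoffs 0, 1 → best response ARC.
Node 3 against (LRU, Off): payoffs 2, 9 → best response ARC.
Node 3 against (LRU, LRU): payoffs 1, 8 → best response ARC.
Node 3 against (LRU, LFU): payoffs 5, 7 → best response ARC.
Mutual best responses: (Off, LRU, LFU); (Off, LFU, ARC).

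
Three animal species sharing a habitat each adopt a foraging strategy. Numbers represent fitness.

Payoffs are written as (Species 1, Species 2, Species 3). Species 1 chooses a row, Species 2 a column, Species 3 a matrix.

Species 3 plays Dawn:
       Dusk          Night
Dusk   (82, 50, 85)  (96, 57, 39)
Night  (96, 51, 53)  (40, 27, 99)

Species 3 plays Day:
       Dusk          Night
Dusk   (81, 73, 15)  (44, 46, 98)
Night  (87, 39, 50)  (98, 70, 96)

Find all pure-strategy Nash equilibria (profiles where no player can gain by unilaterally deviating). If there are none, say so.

Species 1 against (Dusk, Dawn): payoffs 82, 96 → best response Night.
Species 1 against (Dusk, Day): payoffs 81, 87 → best response Night.
Species 1 against (Night, Dawn): payoffs 96, 40 → best response Dusk.
Species 1 against (Night, Day): payoffs 44, 98 → best response Night.
Species 2 against (Dusk, Dawn): payoffs 50, 57 → best response Night.
Species 2 against (Dusk, Day): payoffs 73, 46 → best response Dusk.
Species 2 against (Night, Dawn): payoffs 51, 27 → best response Dusk.
Species 2 against (Night, Day): payoffs 39, 70 → best response Night.
Species 3 against (Dusk, Dusk): payoffs 85, 15 → best response Dawn.
Species 3 against (Dusk, Night): payoffs 39, 98 → best response Day.
Species 3 against (Night, Dusk): payoffs 53, 50 → best response Dawn.
Species 3 against (Night, Night): payoffs 99, 96 → best response Dawn.
Mutual best responses: (Night, Dusk, Dawn).

(Night, Dusk, Dawn)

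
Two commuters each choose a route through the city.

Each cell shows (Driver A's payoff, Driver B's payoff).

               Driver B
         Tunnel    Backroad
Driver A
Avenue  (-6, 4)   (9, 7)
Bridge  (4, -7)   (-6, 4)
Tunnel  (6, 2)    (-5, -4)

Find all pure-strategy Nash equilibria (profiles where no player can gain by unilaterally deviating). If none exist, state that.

(Avenue, Backroad), (Tunnel, Tunnel)

For each player, find the best response to each opponent profile; mutual best responses are the pure NE.
Driver A against Tunnel: payoffs -6, 4, 6 → best response Tunnel.
Driver A against Backroad: payoffs 9, -6, -5 → best response Avenue.
Driver B against Avenue: payoffs 4, 7 → best response Backroad.
Driver B against Bridge: payoffs -7, 4 → best response Backroad.
Driver B against Tunnel: payoffs 2, -4 → best response Tunnel.
Mutual best responses: (Avenue, Backroad); (Tunnel, Tunnel).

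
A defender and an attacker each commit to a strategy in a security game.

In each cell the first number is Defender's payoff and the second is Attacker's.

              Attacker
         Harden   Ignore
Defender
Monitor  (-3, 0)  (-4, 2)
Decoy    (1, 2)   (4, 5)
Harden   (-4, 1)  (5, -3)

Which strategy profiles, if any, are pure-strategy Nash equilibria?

(Monitor, Harden): Defender can switch to Decoy (-3 → 1). Not NE.
(Monitor, Ignore): Defender can switch to Decoy (-4 → 4). Not NE.
(Decoy, Harden): Attacker can switch to Ignore (2 → 5). Not NE.
(Decoy, Ignore): Defender can switch to Harden (4 → 5). Not NE.
(Harden, Harden): Defender can switch to Monitor (-4 → -3). Not NE.
(Harden, Ignore): Attacker can switch to Harden (-3 → 1). Not NE.

No pure-strategy Nash equilibrium.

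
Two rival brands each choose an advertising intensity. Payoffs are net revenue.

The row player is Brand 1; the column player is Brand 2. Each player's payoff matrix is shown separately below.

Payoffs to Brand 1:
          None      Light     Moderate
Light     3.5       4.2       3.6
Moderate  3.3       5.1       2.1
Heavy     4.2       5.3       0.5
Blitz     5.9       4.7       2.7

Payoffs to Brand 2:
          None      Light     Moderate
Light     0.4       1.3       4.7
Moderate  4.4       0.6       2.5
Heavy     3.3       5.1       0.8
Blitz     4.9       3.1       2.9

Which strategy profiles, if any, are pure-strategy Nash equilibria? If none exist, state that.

Brand 1 against None: payoffs 3.5, 3.3, 4.2, 5.9 → best response Blitz.
Brand 1 against Light: payoffs 4.2, 5.1, 5.3, 4.7 → best response Heavy.
Brand 1 against Moderate: payoffs 3.6, 2.1, 0.5, 2.7 → best response Light.
Brand 2 against Light: payoffs 0.4, 1.3, 4.7 → best response Moderate.
Brand 2 against Moderate: payoffs 4.4, 0.6, 2.5 → best response None.
Brand 2 against Heavy: payoffs 3.3, 5.1, 0.8 → best response Light.
Brand 2 against Blitz: payoffs 4.9, 3.1, 2.9 → best response None.
Mutual best responses: (Light, Moderate); (Heavy, Light); (Blitz, None).

(Light, Moderate), (Heavy, Light), (Blitz, None)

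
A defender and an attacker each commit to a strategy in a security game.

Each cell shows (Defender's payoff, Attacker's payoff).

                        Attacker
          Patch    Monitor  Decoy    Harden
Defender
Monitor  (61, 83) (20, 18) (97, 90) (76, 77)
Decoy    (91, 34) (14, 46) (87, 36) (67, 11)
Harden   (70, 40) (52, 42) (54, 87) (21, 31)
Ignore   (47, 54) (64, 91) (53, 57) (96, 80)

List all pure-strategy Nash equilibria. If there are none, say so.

Pure-strategy Nash equilibria: (Monitor, Decoy), (Ignore, Monitor)

For each strategy profile, look for a profitable unilateral deviation.
(Monitor, Patch): Defender can switch to Decoy (61 → 91). Not NE.
(Monitor, Monitor): Defender can switch to Harden (20 → 52). Not NE.
(Monitor, Decoy): Defender gets 97, best alternative 87; Attacker gets 90, best alternative 83. No profitable deviation — NE.
(Monitor, Harden): Defender can switch to Ignore (76 → 96). Not NE.
(Decoy, Patch): Attacker can switch to Monitor (34 → 46). Not NE.
(Decoy, Monitor): Defender can switch to Monitor (14 → 20). Not NE.
(Decoy, Decoy): Defender can switch to Monitor (87 → 97). Not NE.
(Ignore, Monitor): Defender gets 64, best alternative 52; Attacker gets 91, best alternative 80. No profitable deviation — NE.
(The remaining 8 profiles each have a profitable deviation by the same check.)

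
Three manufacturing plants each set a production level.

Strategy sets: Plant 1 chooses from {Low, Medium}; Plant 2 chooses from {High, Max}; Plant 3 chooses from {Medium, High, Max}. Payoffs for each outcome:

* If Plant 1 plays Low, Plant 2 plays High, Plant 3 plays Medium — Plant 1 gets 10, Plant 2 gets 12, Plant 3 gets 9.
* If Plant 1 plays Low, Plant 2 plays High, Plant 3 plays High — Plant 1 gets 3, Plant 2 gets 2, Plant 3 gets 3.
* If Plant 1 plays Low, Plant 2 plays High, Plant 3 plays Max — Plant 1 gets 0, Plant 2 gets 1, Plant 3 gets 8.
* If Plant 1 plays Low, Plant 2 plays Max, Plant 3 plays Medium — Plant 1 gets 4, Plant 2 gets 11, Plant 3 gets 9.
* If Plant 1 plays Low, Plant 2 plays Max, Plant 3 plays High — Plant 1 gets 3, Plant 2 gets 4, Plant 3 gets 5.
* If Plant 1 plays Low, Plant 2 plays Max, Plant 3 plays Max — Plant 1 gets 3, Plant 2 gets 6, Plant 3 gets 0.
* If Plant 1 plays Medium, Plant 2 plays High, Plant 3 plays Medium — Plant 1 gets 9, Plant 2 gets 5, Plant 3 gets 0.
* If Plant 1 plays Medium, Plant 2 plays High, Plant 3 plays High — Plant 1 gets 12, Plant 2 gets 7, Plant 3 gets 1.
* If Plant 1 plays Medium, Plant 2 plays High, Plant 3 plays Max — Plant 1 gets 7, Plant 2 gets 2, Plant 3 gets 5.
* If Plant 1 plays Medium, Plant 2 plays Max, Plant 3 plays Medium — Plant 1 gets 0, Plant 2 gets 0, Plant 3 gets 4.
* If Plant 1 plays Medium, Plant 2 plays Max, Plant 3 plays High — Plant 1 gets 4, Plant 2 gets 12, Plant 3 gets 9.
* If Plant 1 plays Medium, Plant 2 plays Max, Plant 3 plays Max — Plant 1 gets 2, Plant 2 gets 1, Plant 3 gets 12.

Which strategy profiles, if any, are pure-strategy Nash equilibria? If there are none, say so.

(Low, High, Medium): Plant 1 gets 10, best alternative 9; Plant 2 gets 12, best alternative 11; Plant 3 gets 9, best alternative 8. No profitable deviation — NE.
(Low, High, High): Plant 1 can switch to Medium (3 → 12). Not NE.
(Low, High, Max): Plant 1 can switch to Medium (0 → 7). Not NE.
(Low, Max, Medium): Plant 2 can switch to High (11 → 12). Not NE.
(Low, Max, High): Plant 1 can switch to Medium (3 → 4). Not NE.
(Low, Max, Max): Plant 3 can switch to Medium (0 → 9). Not NE.
(Medium, High, Medium): Plant 1 can switch to Low (9 → 10). Not NE.
(Medium, High, Max): Plant 1 gets 7, best alternative 0; Plant 2 gets 2, best alternative 1; Plant 3 gets 5, best alternative 1. No profitable deviation — NE.
(The remaining 4 profiles each have a profitable deviation by the same check.)

The pure Nash equilibria are (Low, High, Medium), (Medium, High, Max).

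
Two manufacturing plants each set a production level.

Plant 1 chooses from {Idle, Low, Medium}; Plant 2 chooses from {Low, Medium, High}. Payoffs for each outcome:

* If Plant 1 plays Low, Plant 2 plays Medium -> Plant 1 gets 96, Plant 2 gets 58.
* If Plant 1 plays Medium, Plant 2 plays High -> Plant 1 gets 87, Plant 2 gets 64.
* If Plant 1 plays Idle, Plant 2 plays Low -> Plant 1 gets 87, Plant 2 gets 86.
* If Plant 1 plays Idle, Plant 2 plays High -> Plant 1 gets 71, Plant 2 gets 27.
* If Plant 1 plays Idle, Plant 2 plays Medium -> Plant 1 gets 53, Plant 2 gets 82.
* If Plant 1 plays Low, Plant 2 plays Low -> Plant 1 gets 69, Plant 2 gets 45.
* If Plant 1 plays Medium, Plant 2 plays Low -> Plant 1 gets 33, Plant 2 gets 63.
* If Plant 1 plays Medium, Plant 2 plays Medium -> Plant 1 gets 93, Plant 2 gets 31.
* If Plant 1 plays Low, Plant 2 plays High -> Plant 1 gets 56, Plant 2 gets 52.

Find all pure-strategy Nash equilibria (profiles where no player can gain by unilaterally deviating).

Plant 1 against Low: payoffs 87, 69, 33 → best response Idle.
Plant 1 against Medium: payoffs 53, 96, 93 → best response Low.
Plant 1 against High: payoffs 71, 56, 87 → best response Medium.
Plant 2 against Idle: payoffs 86, 82, 27 → best response Low.
Plant 2 against Low: payoffs 45, 58, 52 → best response Medium.
Plant 2 against Medium: payoffs 63, 31, 64 → best response High.
Mutual best responses: (Idle, Low); (Low, Medium); (Medium, High).

(Idle, Low), (Low, Medium), (Medium, High)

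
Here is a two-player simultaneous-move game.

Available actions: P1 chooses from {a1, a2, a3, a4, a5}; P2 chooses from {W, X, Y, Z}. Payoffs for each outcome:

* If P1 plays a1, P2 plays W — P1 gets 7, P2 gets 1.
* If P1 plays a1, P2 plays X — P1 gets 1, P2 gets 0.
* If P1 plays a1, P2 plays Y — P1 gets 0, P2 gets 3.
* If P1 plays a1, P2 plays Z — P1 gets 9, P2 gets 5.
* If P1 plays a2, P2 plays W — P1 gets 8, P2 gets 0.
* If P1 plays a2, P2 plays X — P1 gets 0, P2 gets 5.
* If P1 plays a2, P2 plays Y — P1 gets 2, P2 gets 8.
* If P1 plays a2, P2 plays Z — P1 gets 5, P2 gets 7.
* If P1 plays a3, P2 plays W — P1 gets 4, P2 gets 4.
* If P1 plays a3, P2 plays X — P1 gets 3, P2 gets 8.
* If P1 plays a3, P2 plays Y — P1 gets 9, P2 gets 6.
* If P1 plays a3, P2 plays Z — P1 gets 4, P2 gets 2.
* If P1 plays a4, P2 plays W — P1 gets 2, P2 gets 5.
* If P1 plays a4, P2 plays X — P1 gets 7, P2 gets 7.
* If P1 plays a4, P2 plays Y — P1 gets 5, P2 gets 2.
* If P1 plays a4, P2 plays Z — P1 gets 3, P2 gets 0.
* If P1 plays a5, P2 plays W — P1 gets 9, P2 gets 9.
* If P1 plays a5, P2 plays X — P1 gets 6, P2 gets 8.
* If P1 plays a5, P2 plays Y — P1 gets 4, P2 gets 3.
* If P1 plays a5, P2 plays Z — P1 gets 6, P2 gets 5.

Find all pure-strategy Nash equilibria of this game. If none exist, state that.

(a1, Z); (a4, X); (a5, W)

P1 against W: payoffs 7, 8, 4, 2, 9 → best response a5.
P1 against X: payoffs 1, 0, 3, 7, 6 → best response a4.
P1 against Y: payoffs 0, 2, 9, 5, 4 → best response a3.
P1 against Z: payoffs 9, 5, 4, 3, 6 → best response a1.
P2 against a1: payoffs 1, 0, 3, 5 → best response Z.
P2 against a2: payoffs 0, 5, 8, 7 → best response Y.
P2 against a3: payoffs 4, 8, 6, 2 → best response X.
P2 against a4: payoffs 5, 7, 2, 0 → best response X.
P2 against a5: payoffs 9, 8, 3, 5 → best response W.
Mutual best responses: (a1, Z); (a4, X); (a5, W).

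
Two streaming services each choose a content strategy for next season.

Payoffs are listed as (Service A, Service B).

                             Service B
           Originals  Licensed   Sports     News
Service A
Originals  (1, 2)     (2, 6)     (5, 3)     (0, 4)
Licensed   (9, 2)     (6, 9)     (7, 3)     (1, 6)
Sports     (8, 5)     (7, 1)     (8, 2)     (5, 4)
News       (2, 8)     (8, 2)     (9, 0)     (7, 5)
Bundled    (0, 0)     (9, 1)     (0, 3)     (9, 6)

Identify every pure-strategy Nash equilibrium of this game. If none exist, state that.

(Originals, Originals): Service A can switch to Licensed (1 → 9). Not NE.
(Originals, Licensed): Service A can switch to Licensed (2 → 6). Not NE.
(Originals, Sports): Service A can switch to Licensed (5 → 7). Not NE.
(Originals, News): Service A can switch to Licensed (0 → 1). Not NE.
(Licensed, Originals): Service B can switch to Licensed (2 → 9). Not NE.
(Licensed, Licensed): Service A can switch to Sports (6 → 7). Not NE.
(Bundled, News): Service A gets 9, best alternative 7; Service B gets 6, best alternative 3. No profitable deviation — NE.
(The remaining 13 profiles each have a profitable deviation by the same check.)

The unique pure-strategy Nash equilibrium is (Bundled, News).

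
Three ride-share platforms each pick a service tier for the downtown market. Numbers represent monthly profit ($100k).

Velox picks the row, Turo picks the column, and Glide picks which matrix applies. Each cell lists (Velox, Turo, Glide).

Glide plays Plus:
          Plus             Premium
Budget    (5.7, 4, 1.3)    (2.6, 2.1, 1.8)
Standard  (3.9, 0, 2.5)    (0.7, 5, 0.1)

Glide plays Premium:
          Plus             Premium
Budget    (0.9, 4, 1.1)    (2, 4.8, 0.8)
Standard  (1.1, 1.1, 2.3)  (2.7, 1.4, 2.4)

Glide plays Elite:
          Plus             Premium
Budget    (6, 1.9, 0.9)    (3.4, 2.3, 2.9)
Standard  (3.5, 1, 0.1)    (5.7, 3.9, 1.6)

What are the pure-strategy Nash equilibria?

Velox against (Plus, Plus): payoffs 5.7, 3.9 → best response Budget.
Velox against (Plus, Premium): payoffs 0.9, 1.1 → best response Standard.
Velox against (Plus, Elite): payoffs 6, 3.5 → best response Budget.
Velox against (Premium, Plus): payoffs 2.6, 0.7 → best response Budget.
Velox against (Premium, Premium): payoffs 2, 2.7 → best response Standard.
Velox against (Premium, Elite): payoffs 3.4, 5.7 → best response Standard.
Turo against (Budget, Plus): payoffs 4, 2.1 → best response Plus.
Turo against (Budget, Premium): payoffs 4, 4.8 → best response Premium.
Turo against (Budget, Elite): payoffs 1.9, 2.3 → best response Premium.
Turo against (Standard, Plus): payoffs 0, 5 → best response Premium.
Turo against (Standard, Premium): payoffs 1.1, 1.4 → best response Premium.
Turo against (Standard, Elite): payoffs 1, 3.9 → best response Premium.
Glide against (Budget, Plus): payoffs 1.3, 1.1, 0.9 → best response Plus.
Glide against (Budget, Premium): payoffs 1.8, 0.8, 2.9 → best response Elite.
Glide against (Standard, Plus): payoffs 2.5, 2.3, 0.1 → best response Plus.
Glide against (Standard, Premium): payoffs 0.1, 2.4, 1.6 → best response Premium.
Mutual best responses: (Budget, Plus, Plus); (Standard, Premium, Premium).

(Budget, Plus, Plus), (Standard, Premium, Premium)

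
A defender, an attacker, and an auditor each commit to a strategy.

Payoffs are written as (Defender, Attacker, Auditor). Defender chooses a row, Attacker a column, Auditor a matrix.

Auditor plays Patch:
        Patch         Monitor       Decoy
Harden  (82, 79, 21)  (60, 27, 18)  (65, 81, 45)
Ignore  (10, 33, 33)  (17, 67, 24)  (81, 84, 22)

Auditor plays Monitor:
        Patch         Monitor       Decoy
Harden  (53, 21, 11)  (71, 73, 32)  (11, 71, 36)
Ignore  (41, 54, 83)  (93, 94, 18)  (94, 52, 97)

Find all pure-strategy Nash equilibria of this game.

(Harden, Patch, Patch): Attacker can switch to Decoy (79 → 81). Not NE.
(Harden, Patch, Monitor): Attacker can switch to Monitor (21 → 73). Not NE.
(Harden, Monitor, Patch): Attacker can switch to Patch (27 → 79). Not NE.
(Harden, Monitor, Monitor): Defender can switch to Ignore (71 → 93). Not NE.
(Harden, Decoy, Patch): Defender can switch to Ignore (65 → 81). Not NE.
(Harden, Decoy, Monitor): Defender can switch to Ignore (11 → 94). Not NE.
(The remaining 6 profiles each have a profitable deviation by the same check.)

This game has no pure Nash equilibrium.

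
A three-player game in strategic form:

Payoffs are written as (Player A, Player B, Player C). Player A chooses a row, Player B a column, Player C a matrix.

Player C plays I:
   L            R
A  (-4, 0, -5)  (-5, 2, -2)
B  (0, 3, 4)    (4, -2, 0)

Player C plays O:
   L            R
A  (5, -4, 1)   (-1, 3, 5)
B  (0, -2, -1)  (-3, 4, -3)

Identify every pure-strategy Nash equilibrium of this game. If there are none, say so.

The pure Nash equilibria are (A, R, O), (B, L, I).

(A, L, I): Player A can switch to B (-4 → 0). Not NE.
(A, L, O): Player B can switch to R (-4 → 3). Not NE.
(A, R, I): Player A can switch to B (-5 → 4). Not NE.
(A, R, O): Player A gets -1, best alternative -3; Player B gets 3, best alternative -4; Player C gets 5, best alternative -2. No profitable deviation — NE.
(B, L, I): Player A gets 0, best alternative -4; Player B gets 3, best alternative -2; Player C gets 4, best alternative -1. No profitable deviation — NE.
(B, L, O): Player A can switch to A (0 → 5). Not NE.
(B, R, I): Player B can switch to L (-2 → 3). Not NE.
(B, R, O): Player A can switch to A (-3 → -1). Not NE.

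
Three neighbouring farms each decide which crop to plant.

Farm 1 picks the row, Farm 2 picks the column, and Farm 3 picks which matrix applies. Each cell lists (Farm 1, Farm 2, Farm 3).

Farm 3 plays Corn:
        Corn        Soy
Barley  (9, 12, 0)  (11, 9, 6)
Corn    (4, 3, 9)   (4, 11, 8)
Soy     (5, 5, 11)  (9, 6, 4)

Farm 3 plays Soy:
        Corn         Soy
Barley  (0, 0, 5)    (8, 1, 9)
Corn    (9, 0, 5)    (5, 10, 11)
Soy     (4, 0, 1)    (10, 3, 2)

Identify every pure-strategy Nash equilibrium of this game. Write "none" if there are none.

No pure-strategy Nash equilibrium.

Farm 1 against (Corn, Corn): payoffs 9, 4, 5 → best response Barley.
Farm 1 against (Corn, Soy): payoffs 0, 9, 4 → best response Corn.
Farm 1 against (Soy, Corn): payoffs 11, 4, 9 → best response Barley.
Farm 1 against (Soy, Soy): payoffs 8, 5, 10 → best response Soy.
Farm 2 against (Barley, Corn): payoffs 12, 9 → best response Corn.
Farm 2 against (Barley, Soy): payoffs 0, 1 → best response Soy.
Farm 2 against (Corn, Corn): payoffs 3, 11 → best response Soy.
Farm 2 against (Corn, Soy): payoffs 0, 10 → best response Soy.
Farm 2 against (Soy, Corn): payoffs 5, 6 → best response Soy.
Farm 2 against (Soy, Soy): payoffs 0, 3 → best response Soy.
Farm 3 against (Barley, Corn): payoffs 0, 5 → best response Soy.
Farm 3 against (Barley, Soy): payoffs 6, 9 → best response Soy.
Farm 3 against (Corn, Corn): payoffs 9, 5 → best response Corn.
Farm 3 against (Corn, Soy): payoffs 8, 11 → best response Soy.
Farm 3 against (Soy, Corn): payoffs 11, 1 → best response Corn.
Farm 3 against (Soy, Soy): payoffs 4, 2 → best response Corn.
No profile is a mutual best response for all players.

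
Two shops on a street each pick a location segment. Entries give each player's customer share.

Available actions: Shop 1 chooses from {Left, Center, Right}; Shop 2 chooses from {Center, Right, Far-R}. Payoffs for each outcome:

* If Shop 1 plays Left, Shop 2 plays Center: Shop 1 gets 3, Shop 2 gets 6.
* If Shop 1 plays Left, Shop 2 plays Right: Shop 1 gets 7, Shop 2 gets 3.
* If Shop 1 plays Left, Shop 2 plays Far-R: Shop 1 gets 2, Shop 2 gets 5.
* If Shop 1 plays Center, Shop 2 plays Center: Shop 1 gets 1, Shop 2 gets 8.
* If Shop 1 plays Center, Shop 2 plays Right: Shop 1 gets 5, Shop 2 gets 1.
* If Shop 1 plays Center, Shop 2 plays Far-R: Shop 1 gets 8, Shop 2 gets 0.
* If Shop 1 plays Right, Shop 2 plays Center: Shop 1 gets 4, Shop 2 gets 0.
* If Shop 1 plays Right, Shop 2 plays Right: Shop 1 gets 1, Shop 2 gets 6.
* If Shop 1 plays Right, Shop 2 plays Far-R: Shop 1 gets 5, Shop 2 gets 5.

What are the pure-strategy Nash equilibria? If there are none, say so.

No pure-strategy Nash equilibrium.

Mark each player's best response to every combination of opponents' strategies; a profile where every player is best-responding is a pure Nash equilibrium.
Shop 1 against Center: payoffs 3, 1, 4 → best response Right.
Shop 1 against Right: payoffs 7, 5, 1 → best response Left.
Shop 1 against Far-R: payoffs 2, 8, 5 → best response Center.
Shop 2 against Left: payoffs 6, 3, 5 → best response Center.
Shop 2 against Center: payoffs 8, 1, 0 → best response Center.
Shop 2 against Right: payoffs 0, 6, 5 → best response Right.
No profile is a mutual best response for all players.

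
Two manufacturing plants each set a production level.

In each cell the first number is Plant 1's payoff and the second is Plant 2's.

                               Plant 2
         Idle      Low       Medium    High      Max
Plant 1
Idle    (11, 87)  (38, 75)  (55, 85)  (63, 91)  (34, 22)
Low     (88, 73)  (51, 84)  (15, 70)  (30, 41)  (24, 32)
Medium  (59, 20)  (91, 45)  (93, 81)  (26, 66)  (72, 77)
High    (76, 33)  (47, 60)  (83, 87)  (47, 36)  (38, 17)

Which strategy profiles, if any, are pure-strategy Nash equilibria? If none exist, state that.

The pure Nash equilibria are (Idle, High); (Medium, Medium).

Plant 1 against Idle: payoffs 11, 88, 59, 76 → best response Low.
Plant 1 against Low: payoffs 38, 51, 91, 47 → best response Medium.
Plant 1 against Medium: payoffs 55, 15, 93, 83 → best response Medium.
Plant 1 against High: payoffs 63, 30, 26, 47 → best response Idle.
Plant 1 against Max: payoffs 34, 24, 72, 38 → best response Medium.
Plant 2 against Idle: payoffs 87, 75, 85, 91, 22 → best response High.
Plant 2 against Low: payoffs 73, 84, 70, 41, 32 → best response Low.
Plant 2 against Medium: payoffs 20, 45, 81, 66, 77 → best response Medium.
Plant 2 against High: payoffs 33, 60, 87, 36, 17 → best response Medium.
Mutual best responses: (Idle, High); (Medium, Medium).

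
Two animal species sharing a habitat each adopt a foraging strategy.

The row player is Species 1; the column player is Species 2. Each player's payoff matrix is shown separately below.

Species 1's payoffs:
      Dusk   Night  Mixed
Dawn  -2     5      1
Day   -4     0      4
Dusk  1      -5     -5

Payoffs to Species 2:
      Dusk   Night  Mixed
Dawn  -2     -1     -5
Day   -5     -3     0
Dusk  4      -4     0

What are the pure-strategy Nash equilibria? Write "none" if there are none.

The pure Nash equilibria are (Dawn, Night); (Day, Mixed); (Dusk, Dusk).

Species 1 against Dusk: payoffs -2, -4, 1 → best response Dusk.
Species 1 against Night: payoffs 5, 0, -5 → best response Dawn.
Species 1 against Mixed: payoffs 1, 4, -5 → best response Day.
Species 2 against Dawn: payoffs -2, -1, -5 → best response Night.
Species 2 against Day: payoffs -5, -3, 0 → best response Mixed.
Species 2 against Dusk: payoffs 4, -4, 0 → best response Dusk.
Mutual best responses: (Dawn, Night); (Day, Mixed); (Dusk, Dusk).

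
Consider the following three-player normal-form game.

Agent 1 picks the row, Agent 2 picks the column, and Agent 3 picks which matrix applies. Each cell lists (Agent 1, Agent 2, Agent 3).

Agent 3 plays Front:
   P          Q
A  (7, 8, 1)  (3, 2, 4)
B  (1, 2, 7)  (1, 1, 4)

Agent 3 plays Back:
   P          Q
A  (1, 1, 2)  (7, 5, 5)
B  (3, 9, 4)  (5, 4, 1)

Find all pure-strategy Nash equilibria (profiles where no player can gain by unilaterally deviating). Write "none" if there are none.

The unique pure-strategy Nash equilibrium is (A, Q, Back).

Agent 1 against (P, Front): payoffs 7, 1 → best response A.
Agent 1 against (P, Back): payoffs 1, 3 → best response B.
Agent 1 against (Q, Front): payoffs 3, 1 → best response A.
Agent 1 against (Q, Back): payoffs 7, 5 → best response A.
Agent 2 against (A, Front): payoffs 8, 2 → best response P.
Agent 2 against (A, Back): payoffs 1, 5 → best response Q.
Agent 2 against (B, Front): payoffs 2, 1 → best response P.
Agent 2 against (B, Back): payoffs 9, 4 → best response P.
Agent 3 against (A, P): payoffs 1, 2 → best response Back.
Agent 3 against (A, Q): payoffs 4, 5 → best response Back.
Agent 3 against (B, P): payoffs 7, 4 → best response Front.
Agent 3 against (B, Q): payoffs 4, 1 → best response Front.
Mutual best responses: (A, Q, Back).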